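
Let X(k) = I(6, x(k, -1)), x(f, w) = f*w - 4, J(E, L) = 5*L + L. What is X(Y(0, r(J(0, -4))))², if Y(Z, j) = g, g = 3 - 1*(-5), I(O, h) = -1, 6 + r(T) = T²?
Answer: 1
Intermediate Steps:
J(E, L) = 6*L
x(f, w) = -4 + f*w
r(T) = -6 + T²
g = 8 (g = 3 + 5 = 8)
Y(Z, j) = 8
X(k) = -1
X(Y(0, r(J(0, -4))))² = (-1)² = 1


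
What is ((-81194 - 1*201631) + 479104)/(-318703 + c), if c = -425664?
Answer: -196279/744367 ≈ -0.26369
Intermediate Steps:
((-81194 - 1*201631) + 479104)/(-318703 + c) = ((-81194 - 1*201631) + 479104)/(-318703 - 425664) = ((-81194 - 201631) + 479104)/(-744367) = (-282825 + 479104)*(-1/744367) = 196279*(-1/744367) = -196279/744367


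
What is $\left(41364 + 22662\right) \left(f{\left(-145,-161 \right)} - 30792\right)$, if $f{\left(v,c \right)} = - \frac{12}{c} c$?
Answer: $-1972256904$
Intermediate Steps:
$f{\left(v,c \right)} = -12$
$\left(41364 + 22662\right) \left(f{\left(-145,-161 \right)} - 30792\right) = \left(41364 + 22662\right) \left(-12 - 30792\right) = 64026 \left(-30804\right) = -1972256904$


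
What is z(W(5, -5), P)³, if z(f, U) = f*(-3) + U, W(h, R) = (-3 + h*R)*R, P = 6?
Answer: -70957944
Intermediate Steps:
W(h, R) = R*(-3 + R*h) (W(h, R) = (-3 + R*h)*R = R*(-3 + R*h))
z(f, U) = U - 3*f (z(f, U) = -3*f + U = U - 3*f)
z(W(5, -5), P)³ = (6 - (-15)*(-3 - 5*5))³ = (6 - (-15)*(-3 - 25))³ = (6 - (-15)*(-28))³ = (6 - 3*140)³ = (6 - 420)³ = (-414)³ = -70957944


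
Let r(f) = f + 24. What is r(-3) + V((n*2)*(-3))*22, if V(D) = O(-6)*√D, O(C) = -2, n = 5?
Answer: 21 - 44*I*√30 ≈ 21.0 - 241.0*I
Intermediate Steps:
r(f) = 24 + f
V(D) = -2*√D
r(-3) + V((n*2)*(-3))*22 = (24 - 3) - 2*I*√30*22 = 21 - 2*I*√30*22 = 21 - 44*I*√30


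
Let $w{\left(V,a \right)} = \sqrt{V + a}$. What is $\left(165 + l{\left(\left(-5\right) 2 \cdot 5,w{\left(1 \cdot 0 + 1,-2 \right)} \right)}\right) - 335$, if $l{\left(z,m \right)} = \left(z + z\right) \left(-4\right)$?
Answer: $230$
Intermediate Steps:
$l{\left(z,m \right)} = - 8 z$ ($l{\left(z,m \right)} = 2 z \left(-4\right) = - 8 z$)
$\left(165 + l{\left(\left(-5\right) 2 \cdot 5,w{\left(1 \cdot 0 + 1,-2 \right)} \right)}\right) - 335 = \left(165 - 8 \left(-5\right) 2 \cdot 5\right) - 335 = \left(165 - 8 \left(\left(-10\right) 5\right)\right) - 335 = \left(165 - -400\right) - 335 = \left(165 + 400\right) - 335 = 565 - 335 = 230$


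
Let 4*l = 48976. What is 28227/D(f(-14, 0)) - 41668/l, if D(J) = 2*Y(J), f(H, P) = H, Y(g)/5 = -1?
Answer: -86507017/30610 ≈ -2826.1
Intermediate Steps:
l = 12244 (l = (1/4)*48976 = 12244)
Y(g) = -5 (Y(g) = 5*(-1) = -5)
D(J) = -10 (D(J) = 2*(-5) = -10)
28227/D(f(-14, 0)) - 41668/l = 28227/(-10) - 41668/12244 = 28227*(-1/10) - 41668*1/12244 = -28227/10 - 10417/3061 = -86507017/30610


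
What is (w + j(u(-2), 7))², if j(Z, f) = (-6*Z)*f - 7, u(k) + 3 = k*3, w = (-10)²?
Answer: 221841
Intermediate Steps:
w = 100
u(k) = -3 + 3*k (u(k) = -3 + k*3 = -3 + 3*k)
j(Z, f) = -7 - 6*Z*f (j(Z, f) = -6*Z*f - 7 = -7 - 6*Z*f)
(w + j(u(-2), 7))² = (100 + (-7 - 6*(-3 + 3*(-2))*7))² = (100 + (-7 - 6*(-3 - 6)*7))² = (100 + (-7 - 6*(-9)*7))² = (100 + (-7 + 378))² = (100 + 371)² = 471² = 221841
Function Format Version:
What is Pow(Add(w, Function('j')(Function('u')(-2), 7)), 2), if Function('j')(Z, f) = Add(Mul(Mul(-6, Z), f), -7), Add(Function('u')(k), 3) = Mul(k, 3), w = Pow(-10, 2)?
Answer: 221841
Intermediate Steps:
w = 100
Function('u')(k) = Add(-3, Mul(3, k)) (Function('u')(k) = Add(-3, Mul(k, 3)) = Add(-3, Mul(3, k)))
Function('j')(Z, f) = Add(-7, Mul(-6, Z, f)) (Function('j')(Z, f) = Add(Mul(-6, Z, f), -7) = Add(-7, Mul(-6, Z, f)))
Pow(Add(w, Function('j')(Function('u')(-2), 7)), 2) = Pow(Add(100, Add(-7, Mul(-6, Add(-3, Mul(3, -2)), 7))), 2) = Pow(Add(100, Add(-7, Mul(-6, Add(-3, -6), 7))), 2) = Pow(Add(100, Add(-7, Mul(-6, -9, 7))), 2) = Pow(Add(100, Add(-7, 378)), 2) = Pow(Add(100, 371), 2) = Pow(471, 2) = 221841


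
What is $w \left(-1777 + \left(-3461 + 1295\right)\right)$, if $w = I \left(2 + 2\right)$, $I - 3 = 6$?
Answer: $-141948$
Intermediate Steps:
$I = 9$ ($I = 3 + 6 = 9$)
$w = 36$ ($w = 9 \left(2 + 2\right) = 9 \cdot 4 = 36$)
$w \left(-1777 + \left(-3461 + 1295\right)\right) = 36 \left(-1777 + \left(-3461 + 1295\right)\right) = 36 \left(-1777 - 2166\right) = 36 \left(-3943\right) = -141948$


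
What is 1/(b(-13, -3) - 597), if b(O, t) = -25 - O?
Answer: -1/609 ≈ -0.0016420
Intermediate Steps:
1/(b(-13, -3) - 597) = 1/((-25 - 1*(-13)) - 597) = 1/((-25 + 13) - 597) = 1/(-12 - 597) = 1/(-609) = -1/609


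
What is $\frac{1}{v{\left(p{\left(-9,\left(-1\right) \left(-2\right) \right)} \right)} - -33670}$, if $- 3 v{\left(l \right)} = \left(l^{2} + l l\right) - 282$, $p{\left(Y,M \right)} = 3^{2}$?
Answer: $\frac{1}{33710} \approx 2.9665 \cdot 10^{-5}$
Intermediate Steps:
$p{\left(Y,M \right)} = 9$
$v{\left(l \right)} = 94 - \frac{2 l^{2}}{3}$ ($v{\left(l \right)} = - \frac{\left(l^{2} + l l\right) - 282}{3} = - \frac{\left(l^{2} + l^{2}\right) - 282}{3} = - \frac{2 l^{2} - 282}{3} = - \frac{-282 + 2 l^{2}}{3} = 94 - \frac{2 l^{2}}{3}$)
$\frac{1}{v{\left(p{\left(-9,\left(-1\right) \left(-2\right) \right)} \right)} - -33670} = \frac{1}{\left(94 - \frac{2 \cdot 9^{2}}{3}\right) - -33670} = \frac{1}{\left(94 - 54\right) + 33670} = \frac{1}{40 + 33670} = \frac{1}{33710}$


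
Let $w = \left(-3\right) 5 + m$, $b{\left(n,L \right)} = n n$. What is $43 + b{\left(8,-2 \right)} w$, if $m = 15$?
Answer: $43$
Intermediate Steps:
$b{\left(n,L \right)} = n^{2}$
$w = 0$ ($w = \left(-3\right) 5 + 15 = -15 + 15 = 0$)
$43 + b{\left(8,-2 \right)} w = 43 + 8^{2} \cdot 0 = 43 + 64 \cdot 0 = 43 + 0 = 43$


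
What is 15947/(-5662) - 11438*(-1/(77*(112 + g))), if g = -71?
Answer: 2059611/2553562 ≈ 0.80656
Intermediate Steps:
15947/(-5662) - 11438*(-1/(77*(112 + g))) = 15947/(-5662) - 11438*(-1/(77*(112 - 71))) = 15947*(-1/5662) - 11438/((-77*41)) = -15947/5662 - 11438/(-3157) = -15947/5662 - 11438*(-1/3157) = -15947/5662 + 1634/451 = 2059611/2553562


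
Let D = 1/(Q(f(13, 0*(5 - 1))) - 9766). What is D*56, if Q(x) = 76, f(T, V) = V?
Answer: -28/4845 ≈ -0.0057792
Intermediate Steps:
D = -1/9690 (D = 1/(76 - 9766) = 1/(-9690) = -1/9690 ≈ -0.00010320)
D*56 = -1/9690*56 = -28/4845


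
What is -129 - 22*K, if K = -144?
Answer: 3039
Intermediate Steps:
-129 - 22*K = -129 - 22*(-144) = -129 + 3168 = 3039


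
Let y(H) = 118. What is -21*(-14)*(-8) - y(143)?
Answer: -2470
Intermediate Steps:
-21*(-14)*(-8) - y(143) = -21*(-14)*(-8) - 1*118 = 294*(-8) - 118 = -2352 - 118 = -2470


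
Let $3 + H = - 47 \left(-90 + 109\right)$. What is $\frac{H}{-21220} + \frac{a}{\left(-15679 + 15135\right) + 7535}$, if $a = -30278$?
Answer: $- \frac{159058806}{37087255} \approx -4.2888$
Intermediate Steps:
$H = -896$ ($H = -3 - 47 \left(-90 + 109\right) = -3 - 893 = -896$)
$\frac{H}{-21220} + \frac{a}{\left(-15679 + 15135\right) + 7535} = - \frac{896}{-21220} - \frac{30278}{\left(-15679 + 15135\right) + 7535} = \left(-896\right) \left(- \frac{1}{21220}\right) - \frac{30278}{-544 + 7535} = \frac{224}{5305} - \frac{30278}{6991} = - \frac{159058806}{37087255}$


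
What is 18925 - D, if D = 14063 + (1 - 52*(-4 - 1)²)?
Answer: 6161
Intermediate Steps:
D = 12764 (D = 14063 + (1 - 52*(-5)²) = 14063 + (1 - 52*25) = 14063 + (1 - 1300) = 14063 - 1299 = 12764)
18925 - D = 18925 - 1*12764 = 18925 - 12764 = 6161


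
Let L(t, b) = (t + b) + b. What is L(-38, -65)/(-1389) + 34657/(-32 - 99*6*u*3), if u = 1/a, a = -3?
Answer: 16077663/260206 ≈ 61.788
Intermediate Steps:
u = -1/3 (u = 1/(-3) = -1/3 ≈ -0.33333)
L(t, b) = t + 2*b (L(t, b) = (b + t) + b = t + 2*b)
L(-38, -65)/(-1389) + 34657/(-32 - 99*6*u*3) = (-38 + 2*(-65))/(-1389) + 34657/(-32 - 99*6*(-1/3)*3) = (-38 - 130)*(-1/1389) + 34657/(-32 - (-198)*3) = -168*(-1/1389) + 34657/(-32 - 99*(-6)) = 56/463 + 34657/(-32 + 594) = 56/463 + 34657/562 = 16077663/260206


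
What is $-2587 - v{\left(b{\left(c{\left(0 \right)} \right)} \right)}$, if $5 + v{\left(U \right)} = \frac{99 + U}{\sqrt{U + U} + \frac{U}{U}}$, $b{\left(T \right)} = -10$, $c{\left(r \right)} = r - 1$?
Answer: $\frac{- 5164 \sqrt{5} + 2671 i}{- i + 2 \sqrt{5}} \approx -2586.2 + 18.953 i$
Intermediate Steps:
$c{\left(r \right)} = -1 + r$ ($c{\left(r \right)} = r - 1 = -1 + r$)
$v{\left(U \right)} = -5 + \frac{99 + U}{1 + \sqrt{2} \sqrt{U}}$ ($v{\left(U \right)} = -5 + \frac{99 + U}{\sqrt{U + U} + \frac{U}{U}} = -5 + \frac{99 + U}{\sqrt{2 U} + 1} = -5 + \frac{99 + U}{\sqrt{2} \sqrt{U} + 1} = -5 + \frac{99 + U}{1 + \sqrt{2} \sqrt{U}}$)
$-2587 - v{\left(b{\left(c{\left(0 \right)} \right)} \right)} = -2587 - \frac{\left(-10\right)^{2} + 94 \left(-10\right) - 5 \sqrt{2} \left(-10\right)^{\frac{3}{2}}}{-10 + \sqrt{2} \left(-10\right)^{\frac{3}{2}}} = -2587 - \frac{100 - 940 - 5 \sqrt{2} \left(- 10 i \sqrt{10}\right)}{-10 + \sqrt{2} \left(- 10 i \sqrt{10}\right)} = -2587 - \frac{100 - 940 + 100 i \sqrt{5}}{-10 - 20 i \sqrt{5}} = -2587 - \frac{-840 + 100 i \sqrt{5}}{-10 - 20 i \sqrt{5}}$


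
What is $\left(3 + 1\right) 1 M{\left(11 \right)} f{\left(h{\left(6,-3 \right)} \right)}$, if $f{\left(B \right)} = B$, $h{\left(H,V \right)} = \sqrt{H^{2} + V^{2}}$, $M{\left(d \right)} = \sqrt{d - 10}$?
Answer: $12 \sqrt{5} \approx 26.833$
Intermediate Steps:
$M{\left(d \right)} = \sqrt{-10 + d}$
$\left(3 + 1\right) 1 M{\left(11 \right)} f{\left(h{\left(6,-3 \right)} \right)} = \left(3 + 1\right) 1 \sqrt{-10 + 11} \sqrt{6^{2} + \left(-3\right)^{2}} = 4 \cdot 1 \sqrt{1} \sqrt{36 + 9} = 4 \cdot 1 \sqrt{45} = 4 \cdot 3 \sqrt{5} = 12 \sqrt{5}$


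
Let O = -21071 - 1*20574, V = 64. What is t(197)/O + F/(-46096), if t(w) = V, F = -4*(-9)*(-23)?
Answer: 7882979/479916980 ≈ 0.016426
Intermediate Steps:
F = -828 (F = 36*(-23) = -828)
t(w) = 64
O = -41645 (O = -21071 - 20574 = -41645)
t(197)/O + F/(-46096) = 64/(-41645) - 828/(-46096) = 64*(-1/41645) - 828*(-1/46096) = -64/41645 + 207/11524 = 7882979/479916980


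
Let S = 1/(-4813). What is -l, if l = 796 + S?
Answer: -3831147/4813 ≈ -796.00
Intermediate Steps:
S = -1/4813 ≈ -0.00020777
l = 3831147/4813 (l = 796 - 1/4813 = 3831147/4813 ≈ 796.00)
-l = -1*3831147/4813 = -3831147/4813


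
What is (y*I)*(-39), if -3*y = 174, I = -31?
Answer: -70122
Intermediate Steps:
y = -58 (y = -⅓*174 = -58)
(y*I)*(-39) = -58*(-31)*(-39) = 1798*(-39) = -70122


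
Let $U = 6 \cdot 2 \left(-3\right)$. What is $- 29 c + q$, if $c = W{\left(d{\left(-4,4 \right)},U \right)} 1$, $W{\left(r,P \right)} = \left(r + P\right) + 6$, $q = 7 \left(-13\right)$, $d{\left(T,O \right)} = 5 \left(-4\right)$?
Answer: $1359$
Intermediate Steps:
$d{\left(T,O \right)} = -20$
$q = -91$
$U = -36$ ($U = 12 \left(-3\right) = -36$)
$W{\left(r,P \right)} = 6 + P + r$ ($W{\left(r,P \right)} = \left(P + r\right) + 6 = 6 + P + r$)
$c = -50$ ($c = \left(6 - 36 - 20\right) 1 = \left(-50\right) 1 = -50$)
$- 29 c + q = \left(-29\right) \left(-50\right) - 91 = 1450 - 91 = 1359$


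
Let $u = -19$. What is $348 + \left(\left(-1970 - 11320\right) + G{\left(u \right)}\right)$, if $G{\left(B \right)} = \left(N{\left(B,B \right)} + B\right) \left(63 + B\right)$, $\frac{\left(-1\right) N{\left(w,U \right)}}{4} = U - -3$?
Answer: $-10962$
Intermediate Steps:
$N{\left(w,U \right)} = -12 - 4 U$ ($N{\left(w,U \right)} = - 4 \left(U - -3\right) = - 4 \left(U + 3\right) = - 4 \left(3 + U\right) = -12 - 4 U$)
$G{\left(B \right)} = \left(-12 - 3 B\right) \left(63 + B\right)$ ($G{\left(B \right)} = \left(\left(-12 - 4 B\right) + B\right) \left(63 + B\right) = \left(-12 - 3 B\right) \left(63 + B\right)$)
$348 + \left(\left(-1970 - 11320\right) + G{\left(u \right)}\right) = 348 - 11310 = -10962$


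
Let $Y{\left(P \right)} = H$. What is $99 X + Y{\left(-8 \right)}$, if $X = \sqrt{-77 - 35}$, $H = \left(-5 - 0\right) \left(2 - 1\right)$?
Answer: $-5 + 396 i \sqrt{7} \approx -5.0 + 1047.7 i$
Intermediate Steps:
$H = -5$ ($H = \left(-5 + 0\right) 1 = \left(-5\right) 1 = -5$)
$Y{\left(P \right)} = -5$
$X = 4 i \sqrt{7}$ ($X = \sqrt{-112} = 4 i \sqrt{7} \approx 10.583 i$)
$99 X + Y{\left(-8 \right)} = 99 \cdot 4 i \sqrt{7} - 5 = 396 i \sqrt{7} - 5 = -5 + 396 i \sqrt{7}$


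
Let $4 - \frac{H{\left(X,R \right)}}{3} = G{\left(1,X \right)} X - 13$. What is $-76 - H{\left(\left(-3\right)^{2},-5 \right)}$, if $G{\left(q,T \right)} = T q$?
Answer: $116$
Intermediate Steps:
$H{\left(X,R \right)} = 51 - 3 X^{2}$ ($H{\left(X,R \right)} = 12 - 3 \left(X 1 X - 13\right) = 12 - 3 \left(X X - 13\right) = 12 - 3 \left(X^{2} - 13\right) = 12 - 3 \left(-13 + X^{2}\right) = 12 - \left(-39 + 3 X^{2}\right) = 51 - 3 X^{2}$)
$-76 - H{\left(\left(-3\right)^{2},-5 \right)} = -76 - \left(51 - 3 \left(\left(-3\right)^{2}\right)^{2}\right) = -76 - \left(51 - 3 \cdot 9^{2}\right) = -76 - \left(51 - 243\right) = -76 - -192 = -76 + 192 = 116$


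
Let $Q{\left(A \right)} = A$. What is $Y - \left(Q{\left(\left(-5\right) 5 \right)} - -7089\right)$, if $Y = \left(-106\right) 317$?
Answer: $-40666$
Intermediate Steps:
$Y = -33602$
$Y - \left(Q{\left(\left(-5\right) 5 \right)} - -7089\right) = -33602 - \left(\left(-5\right) 5 - -7089\right) = -33602 - \left(-25 + 7089\right) = -33602 - 7064 = -40666$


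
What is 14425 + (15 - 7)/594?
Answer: 4284229/297 ≈ 14425.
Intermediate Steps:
14425 + (15 - 7)/594 = 14425 + 8*(1/594) = 14425 + 4/297 = 4284229/297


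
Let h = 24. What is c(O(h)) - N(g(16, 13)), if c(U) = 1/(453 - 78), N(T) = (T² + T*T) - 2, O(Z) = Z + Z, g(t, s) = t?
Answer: -191249/375 ≈ -510.00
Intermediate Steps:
O(Z) = 2*Z
N(T) = -2 + 2*T² (N(T) = (T² + T²) - 2 = 2*T² - 2 = -2 + 2*T²)
c(U) = 1/375
c(O(h)) - N(g(16, 13)) = 1/375 - (-2 + 2*16²) = 1/375 - (-2 + 2*256) = 1/375 - (-2 + 512) = 1/375 - 1*510 = 1/375 - 510 = -191249/375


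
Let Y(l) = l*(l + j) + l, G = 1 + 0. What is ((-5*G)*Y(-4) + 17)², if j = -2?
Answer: 6889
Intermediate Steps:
G = 1
Y(l) = l + l*(-2 + l) (Y(l) = l*(l - 2) + l = l*(-2 + l) + l = l + l*(-2 + l))
((-5*G)*Y(-4) + 17)² = ((-5*1)*(-4*(-1 - 4)) + 17)² = (-(-20)*(-5) + 17)² = (-5*20 + 17)² = (-100 + 17)² = (-83)² = 6889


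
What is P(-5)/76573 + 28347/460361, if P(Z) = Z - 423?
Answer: 179416393/3204656623 ≈ 0.055986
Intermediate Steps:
P(Z) = -423 + Z
P(-5)/76573 + 28347/460361 = (-423 - 5)/76573 + 28347/460361 = -428*1/76573 + 28347*(1/460361) = -428/76573 + 2577/41851 = 179416393/3204656623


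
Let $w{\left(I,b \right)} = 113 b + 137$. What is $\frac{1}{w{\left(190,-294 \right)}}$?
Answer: $- \frac{1}{33085} \approx -3.0225 \cdot 10^{-5}$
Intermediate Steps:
$w{\left(I,b \right)} = 137 + 113 b$
$\frac{1}{w{\left(190,-294 \right)}} = \frac{1}{137 + 113 \left(-294\right)} = \frac{1}{137 - 33222} = \frac{1}{-33085} = - \frac{1}{33085}$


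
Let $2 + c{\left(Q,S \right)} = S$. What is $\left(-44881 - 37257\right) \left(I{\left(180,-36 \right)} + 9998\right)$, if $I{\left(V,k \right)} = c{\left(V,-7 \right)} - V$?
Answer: $-805691642$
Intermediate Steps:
$c{\left(Q,S \right)} = -2 + S$
$I{\left(V,k \right)} = -9 - V$ ($I{\left(V,k \right)} = \left(-2 - 7\right) - V = -9 - V$)
$\left(-44881 - 37257\right) \left(I{\left(180,-36 \right)} + 9998\right) = \left(-44881 - 37257\right) \left(\left(-9 - 180\right) + 9998\right) = - 82138 \left(\left(-9 - 180\right) + 9998\right) = - 82138 \left(-189 + 9998\right) = \left(-82138\right) 9809 = -805691642$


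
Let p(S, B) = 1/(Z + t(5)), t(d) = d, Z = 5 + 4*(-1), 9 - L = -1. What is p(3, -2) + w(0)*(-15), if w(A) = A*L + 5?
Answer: -449/6 ≈ -74.833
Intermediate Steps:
L = 10 (L = 9 - 1*(-1) = 9 + 1 = 10)
Z = 1 (Z = 5 - 4 = 1)
p(S, B) = ⅙ (p(S, B) = 1/(1 + 5) = 1/6 = ⅙)
w(A) = 5 + 10*A (w(A) = A*10 + 5 = 10*A + 5 = 5 + 10*A)
p(3, -2) + w(0)*(-15) = ⅙ + (5 + 10*0)*(-15) = ⅙ + (5 + 0)*(-15) = ⅙ + 5*(-15) = ⅙ - 75 = -449/6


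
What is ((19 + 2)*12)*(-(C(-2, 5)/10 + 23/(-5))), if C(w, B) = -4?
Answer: 1260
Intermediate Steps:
((19 + 2)*12)*(-(C(-2, 5)/10 + 23/(-5))) = ((19 + 2)*12)*(-(-4/10 + 23/(-5))) = (21*12)*(-(-4*⅒ + 23*(-⅕))) = 252*(-(-⅖ - 23/5)) = 252*(-1*(-5)) = 252*5 = 1260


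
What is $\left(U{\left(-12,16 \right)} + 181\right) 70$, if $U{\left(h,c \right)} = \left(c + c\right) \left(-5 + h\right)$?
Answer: $-25410$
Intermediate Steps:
$U{\left(h,c \right)} = 2 c \left(-5 + h\right)$
$\left(U{\left(-12,16 \right)} + 181\right) 70 = \left(2 \cdot 16 \left(-5 - 12\right) + 181\right) 70 = \left(2 \cdot 16 \left(-17\right) + 181\right) 70 = \left(-544 + 181\right) 70 = \left(-363\right) 70 = -25410$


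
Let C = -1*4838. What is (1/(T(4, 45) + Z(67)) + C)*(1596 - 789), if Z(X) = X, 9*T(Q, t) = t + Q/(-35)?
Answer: -88532881611/22676 ≈ -3.9043e+6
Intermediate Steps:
T(Q, t) = -Q/315 + t/9 (T(Q, t) = (t + Q/(-35))/9 = (t + Q*(-1/35))/9 = (t - Q/35)/9 = -Q/315 + t/9)
C = -4838
(1/(T(4, 45) + Z(67)) + C)*(1596 - 789) = (1/((-1/315*4 + (1/9)*45) + 67) - 4838)*(1596 - 789) = (1/((-4/315 + 5) + 67) - 4838)*807 = (1/(1571/315 + 67) - 4838)*807 = (1/(22676/315) - 4838)*807 = (315/22676 - 4838)*807 = -109706173/22676*807 = -88532881611/22676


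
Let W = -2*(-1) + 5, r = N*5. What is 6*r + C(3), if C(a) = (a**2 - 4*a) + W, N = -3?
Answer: -86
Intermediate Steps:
r = -15 (r = -3*5 = -15)
W = 7 (W = 2 + 5 = 7)
C(a) = 7 + a**2 - 4*a (C(a) = (a**2 - 4*a) + 7 = 7 + a**2 - 4*a)
6*r + C(3) = 6*(-15) + (7 + 3**2 - 4*3) = -90 + (7 + 9 - 12) = -90 + 4 = -86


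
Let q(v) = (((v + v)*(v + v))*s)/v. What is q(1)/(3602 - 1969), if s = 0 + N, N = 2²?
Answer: 16/1633 ≈ 0.0097979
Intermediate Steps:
N = 4
s = 4 (s = 0 + 4 = 4)
q(v) = 16*v (q(v) = (((v + v)*(v + v))*4)/v = (((2*v)*(2*v))*4)/v = ((4*v²)*4)/v = (16*v²)/v = 16*v)
q(1)/(3602 - 1969) = (16*1)/(3602 - 1969) = 16/1633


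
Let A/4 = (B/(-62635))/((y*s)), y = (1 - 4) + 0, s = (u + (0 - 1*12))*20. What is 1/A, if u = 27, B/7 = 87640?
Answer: 2818575/122696 ≈ 22.972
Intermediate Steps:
B = 613480 (B = 7*87640 = 613480)
s = 300 (s = (27 + (0 - 1*12))*20 = (27 + (0 - 12))*20 = (27 - 12)*20 = 15*20 = 300)
y = -3 (y = -3 + 0 = -3)
A = 122696/2818575 (A = 4*((613480/(-62635))/((-3*300))) = 4*((613480*(-1/62635))/(-900)) = 4*(-122696/12527*(-1/900)) = 4*(30674/2818575) = 122696/2818575 ≈ 0.043531)
1/A = 1/(122696/2818575) = 2818575/122696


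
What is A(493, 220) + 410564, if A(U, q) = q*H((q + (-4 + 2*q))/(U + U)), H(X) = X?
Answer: 202480212/493 ≈ 4.1071e+5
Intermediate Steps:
A(U, q) = q*(-4 + 3*q)/(2*U) (A(U, q) = q*((q + (-4 + 2*q))/(U + U)) = q*((-4 + 3*q)/((2*U))) = q*((-4 + 3*q)*(1/(2*U))) = q*((-4 + 3*q)/(2*U)) = q*(-4 + 3*q)/(2*U))
A(493, 220) + 410564 = (½)*220*(-4 + 3*220)/493 + 410564 = (½)*220*(1/493)*(-4 + 660) + 410564 = (½)*220*(1/493)*656 + 410564 = 72160/493 + 410564 = 202480212/493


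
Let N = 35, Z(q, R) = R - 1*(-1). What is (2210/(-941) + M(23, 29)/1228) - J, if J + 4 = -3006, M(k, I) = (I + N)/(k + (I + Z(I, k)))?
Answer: 16508560364/5488853 ≈ 3007.7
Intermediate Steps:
Z(q, R) = 1 + R (Z(q, R) = R + 1 = 1 + R)
M(k, I) = (35 + I)/(1 + I + 2*k) (M(k, I) = (I + 35)/(k + (I + (1 + k))) = (35 + I)/(k + (1 + I + k)) = (35 + I)/(1 + I + 2*k))
J = -3010 (J = -4 - 3006 = -3010)
(2210/(-941) + M(23, 29)/1228) - J = (2210/(-941) + ((35 + 29)/(1 + 29 + 2*23))/1228) - 1*(-3010) = (2210*(-1/941) + (64/(1 + 29 + 46))*(1/1228)) + 3010 = (-2210/941 + (64/76)*(1/1228)) + 3010 = (-2210/941 + ((1/76)*64)*(1/1228)) + 3010 = (-2210/941 + (16/19)*(1/1228)) + 3010 = (-2210/941 + 4/5833) + 3010 = -12887166/5488853 + 3010 = 16508560364/5488853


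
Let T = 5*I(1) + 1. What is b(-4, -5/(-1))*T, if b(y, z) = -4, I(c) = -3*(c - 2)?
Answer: -64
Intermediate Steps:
I(c) = 6 - 3*c (I(c) = -3*(-2 + c) = 6 - 3*c)
T = 16 (T = 5*(6 - 3*1) + 1 = 5*(6 - 3) + 1 = 5*3 + 1 = 15 + 1 = 16)
b(-4, -5/(-1))*T = -4*16 = -64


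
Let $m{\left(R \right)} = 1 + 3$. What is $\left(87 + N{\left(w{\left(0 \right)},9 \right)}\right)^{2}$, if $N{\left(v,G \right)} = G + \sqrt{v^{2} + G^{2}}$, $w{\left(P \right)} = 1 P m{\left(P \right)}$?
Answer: $11025$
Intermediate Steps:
$m{\left(R \right)} = 4$
$w{\left(P \right)} = 4 P$ ($w{\left(P \right)} = 1 P 4 = P 4 = 4 P$)
$N{\left(v,G \right)} = G + \sqrt{G^{2} + v^{2}}$
$\left(87 + N{\left(w{\left(0 \right)},9 \right)}\right)^{2} = \left(87 + \left(9 + \sqrt{9^{2} + \left(4 \cdot 0\right)^{2}}\right)\right)^{2} = \left(87 + \left(9 + \sqrt{81 + 0^{2}}\right)\right)^{2} = \left(87 + \left(9 + \sqrt{81 + 0}\right)\right)^{2} = \left(87 + \left(9 + \sqrt{81}\right)\right)^{2} = \left(87 + \left(9 + 9\right)\right)^{2} = \left(87 + 18\right)^{2} = 105^{2} = 11025$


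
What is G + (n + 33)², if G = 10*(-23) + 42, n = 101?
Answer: 17768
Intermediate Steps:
G = -188 (G = -230 + 42 = -188)
G + (n + 33)² = -188 + (101 + 33)² = -188 + 134² = -188 + 17956 = 17768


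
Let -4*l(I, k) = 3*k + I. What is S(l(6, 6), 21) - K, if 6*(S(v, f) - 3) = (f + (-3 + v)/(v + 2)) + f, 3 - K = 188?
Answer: 1563/8 ≈ 195.38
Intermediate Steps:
K = -185 (K = 3 - 1*188 = 3 - 188 = -185)
l(I, k) = -3*k/4 - I/4 (l(I, k) = -(3*k + I)/4 = -(I + 3*k)/4 = -3*k/4 - I/4)
S(v, f) = 3 + f/3 + (-3 + v)/(6*(2 + v)) (S(v, f) = 3 + ((f + (-3 + v)/(v + 2)) + f)/6 = 3 + ((f + (-3 + v)/(2 + v)) + f)/6 = 3 + (2*f + (-3 + v)/(2 + v))/6 = 3 + (f/3 + (-3 + v)/(6*(2 + v))) = 3 + f/3 + (-3 + v)/(6*(2 + v)))
S(l(6, 6), 21) - K = (33 + 4*21 + 19*(-3/4*6 - 1/4*6) + 2*21*(-3/4*6 - 1/4*6))/(6*(2 + (-3/4*6 - 1/4*6))) - 1*(-185) = (33 + 84 + 19*(-9/2 - 3/2) + 2*21*(-9/2 - 3/2))/(6*(2 + (-9/2 - 3/2))) + 185 = (33 + 84 + 19*(-6) + 2*21*(-6))/(6*(2 - 6)) + 185 = (1/6)*(33 + 84 - 114 - 252)/(-4) + 185 = (1/6)*(-1/4)*(-249) + 185 = 83/8 + 185 = 1563/8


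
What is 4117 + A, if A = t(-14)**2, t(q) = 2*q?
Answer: 4901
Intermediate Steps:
A = 784 (A = (2*(-14))**2 = (-28)**2 = 784)
4117 + A = 4117 + 784 = 4901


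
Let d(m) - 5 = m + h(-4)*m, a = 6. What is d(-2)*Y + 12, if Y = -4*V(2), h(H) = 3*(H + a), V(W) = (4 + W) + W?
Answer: 300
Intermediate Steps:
V(W) = 4 + 2*W
h(H) = 18 + 3*H (h(H) = 3*(H + 6) = 3*(6 + H) = 18 + 3*H)
d(m) = 5 + 7*m (d(m) = 5 + (m + (18 + 3*(-4))*m) = 5 + (m + (18 - 12)*m) = 5 + (m + 6*m) = 5 + 7*m)
Y = -32 (Y = -4*(4 + 2*2) = -4*(4 + 4) = -4*8 = -32)
d(-2)*Y + 12 = (5 + 7*(-2))*(-32) + 12 = (5 - 14)*(-32) + 12 = -9*(-32) + 12 = 288 + 12 = 300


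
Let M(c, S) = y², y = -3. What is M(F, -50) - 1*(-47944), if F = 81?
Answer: 47953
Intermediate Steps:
M(c, S) = 9 (M(c, S) = (-3)² = 9)
M(F, -50) - 1*(-47944) = 9 - 1*(-47944) = 9 + 47944 = 47953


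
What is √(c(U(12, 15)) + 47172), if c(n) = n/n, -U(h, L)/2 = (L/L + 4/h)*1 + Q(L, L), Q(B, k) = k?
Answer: √47173 ≈ 217.19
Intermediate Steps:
U(h, L) = -2 - 8/h - 2*L (U(h, L) = -2*((L/L + 4/h)*1 + L) = -2*((1 + 4/h)*1 + L) = -2*((1 + 4/h) + L) = -2*(1 + L + 4/h) = -2 - 8/h - 2*L)
c(n) = 1
√(c(U(12, 15)) + 47172) = √(1 + 47172) = √47173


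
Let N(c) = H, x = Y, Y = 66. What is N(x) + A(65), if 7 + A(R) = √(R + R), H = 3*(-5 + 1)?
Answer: -19 + √130 ≈ -7.5982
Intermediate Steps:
H = -12 (H = 3*(-4) = -12)
A(R) = -7 + √2*√R (A(R) = -7 + √(R + R) = -7 + √(2*R) = -7 + √2*√R)
x = 66
N(c) = -12
N(x) + A(65) = -12 + (-7 + √2*√65) = -12 + (-7 + √130) = -19 + √130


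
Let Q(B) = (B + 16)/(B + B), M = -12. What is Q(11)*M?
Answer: -162/11 ≈ -14.727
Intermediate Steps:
Q(B) = (16 + B)/(2*B) (Q(B) = (16 + B)/((2*B)) = (16 + B)*(1/(2*B)) = (16 + B)/(2*B))
Q(11)*M = ((½)*(16 + 11)/11)*(-12) = ((½)*(1/11)*27)*(-12) = (27/22)*(-12) = -162/11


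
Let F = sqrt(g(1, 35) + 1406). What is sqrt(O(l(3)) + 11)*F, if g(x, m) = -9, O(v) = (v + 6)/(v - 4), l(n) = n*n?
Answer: sqrt(19558) ≈ 139.85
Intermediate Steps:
l(n) = n**2
O(v) = (6 + v)/(-4 + v)
F = sqrt(1397) (F = sqrt(-9 + 1406) = sqrt(1397) ≈ 37.376)
sqrt(O(l(3)) + 11)*F = sqrt((6 + 3**2)/(-4 + 3**2) + 11)*sqrt(1397) = sqrt((6 + 9)/(-4 + 9) + 11)*sqrt(1397) = sqrt(15/5 + 11)*sqrt(1397) = sqrt((1/5)*15 + 11)*sqrt(1397) = sqrt(3 + 11)*sqrt(1397) = sqrt(14)*sqrt(1397) = sqrt(19558)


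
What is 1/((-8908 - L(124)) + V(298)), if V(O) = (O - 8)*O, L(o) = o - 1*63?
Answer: 1/77451 ≈ 1.2911e-5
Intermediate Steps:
L(o) = -63 + o (L(o) = o - 63 = -63 + o)
V(O) = O*(-8 + O) (V(O) = (-8 + O)*O = O*(-8 + O))
1/((-8908 - L(124)) + V(298)) = 1/((-8908 - (-63 + 124)) + 298*(-8 + 298)) = 1/((-8908 - 1*61) + 298*290) = 1/((-8908 - 61) + 86420) = 1/(-8969 + 86420) = 1/77451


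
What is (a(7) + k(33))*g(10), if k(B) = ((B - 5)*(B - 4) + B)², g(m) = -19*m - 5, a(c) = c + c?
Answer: -139237605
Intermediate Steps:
a(c) = 2*c
g(m) = -5 - 19*m
k(B) = (B + (-5 + B)*(-4 + B))² (k(B) = ((-5 + B)*(-4 + B) + B)² = (B + (-5 + B)*(-4 + B))²)
(a(7) + k(33))*g(10) = (2*7 + (20 + 33² - 8*33)²)*(-5 - 19*10) = (14 + (20 + 1089 - 264)²)*(-5 - 190) = (14 + 845²)*(-195) = (14 + 714025)*(-195) = 714039*(-195) = -139237605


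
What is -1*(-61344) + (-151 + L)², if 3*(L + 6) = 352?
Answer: 566257/9 ≈ 62917.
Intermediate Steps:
L = 334/3 (L = -6 + (⅓)*352 = -6 + 352/3 = 334/3 ≈ 111.33)
-1*(-61344) + (-151 + L)² = -1*(-61344) + (-151 + 334/3)² = 61344 + (-119/3)² = 61344 + 14161/9 = 566257/9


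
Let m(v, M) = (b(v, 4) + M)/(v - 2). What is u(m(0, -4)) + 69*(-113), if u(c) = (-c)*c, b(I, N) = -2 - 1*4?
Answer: -7822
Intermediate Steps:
b(I, N) = -6 (b(I, N) = -2 - 4 = -6)
m(v, M) = (-6 + M)/(-2 + v) (m(v, M) = (-6 + M)/(v - 2) = (-6 + M)/(-2 + v))
u(c) = -c²
u(m(0, -4)) + 69*(-113) = -((-6 - 4)/(-2 + 0))² + 69*(-113) = -(-10/(-2))² - 7797 = -(-½*(-10))² - 7797 = -1*5² - 7797 = -1*25 - 7797 = -25 - 7797 = -7822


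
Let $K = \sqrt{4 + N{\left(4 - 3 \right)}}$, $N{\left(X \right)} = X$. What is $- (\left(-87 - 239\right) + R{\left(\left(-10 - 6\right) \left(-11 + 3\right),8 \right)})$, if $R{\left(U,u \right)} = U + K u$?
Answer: $198 - 8 \sqrt{5} \approx 180.11$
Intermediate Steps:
$K = \sqrt{5}$ ($K = \sqrt{4 + \left(4 - 3\right)} = \sqrt{4 + 1} = \sqrt{5} \approx 2.2361$)
$R{\left(U,u \right)} = U + u \sqrt{5}$ ($R{\left(U,u \right)} = U + \sqrt{5} u = U + u \sqrt{5}$)
$- (\left(-87 - 239\right) + R{\left(\left(-10 - 6\right) \left(-11 + 3\right),8 \right)}) = - (\left(-87 - 239\right) + \left(\left(-10 - 6\right) \left(-11 + 3\right) + 8 \sqrt{5}\right)) = - (\left(-87 - 239\right) + \left(\left(-16\right) \left(-8\right) + 8 \sqrt{5}\right)) = - (-326 + \left(128 + 8 \sqrt{5}\right)) = - (-198 + 8 \sqrt{5}) = 198 - 8 \sqrt{5}$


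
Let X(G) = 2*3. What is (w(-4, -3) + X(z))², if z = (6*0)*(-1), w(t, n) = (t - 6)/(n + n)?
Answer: 529/9 ≈ 58.778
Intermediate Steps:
w(t, n) = (-6 + t)/(2*n) (w(t, n) = (-6 + t)/((2*n)) = (-6 + t)*(1/(2*n)) = (-6 + t)/(2*n))
z = 0 (z = 0*(-1) = 0)
X(G) = 6
(w(-4, -3) + X(z))² = ((½)*(-6 - 4)/(-3) + 6)² = ((½)*(-⅓)*(-10) + 6)² = (5/3 + 6)² = (23/3)² = 529/9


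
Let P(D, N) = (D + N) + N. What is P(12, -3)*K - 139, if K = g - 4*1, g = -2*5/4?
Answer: -178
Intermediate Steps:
P(D, N) = D + 2*N
g = -5/2 (g = -10*¼ = -5/2 ≈ -2.5000)
K = -13/2 (K = -5/2 - 4*1 = -5/2 - 4 = -13/2 ≈ -6.5000)
P(12, -3)*K - 139 = (12 + 2*(-3))*(-13/2) - 139 = (12 - 6)*(-13/2) - 139 = 6*(-13/2) - 139 = -39 - 139 = -178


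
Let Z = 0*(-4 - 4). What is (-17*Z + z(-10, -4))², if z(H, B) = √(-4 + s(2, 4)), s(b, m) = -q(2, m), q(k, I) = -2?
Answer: -2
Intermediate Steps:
Z = 0 (Z = 0*(-8) = 0)
s(b, m) = 2 (s(b, m) = -1*(-2) = 2)
z(H, B) = I*√2 (z(H, B) = √(-4 + 2) = √(-2) = I*√2)
(-17*Z + z(-10, -4))² = (-17*0 + I*√2)² = (0 + I*√2)² = (I*√2)² = -2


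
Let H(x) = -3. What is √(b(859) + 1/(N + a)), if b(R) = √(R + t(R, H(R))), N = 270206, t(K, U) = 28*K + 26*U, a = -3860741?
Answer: √(-3590535 + 12891941586225*√24833)/3590535 ≈ 12.553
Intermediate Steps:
t(K, U) = 26*U + 28*K
b(R) = √(-78 + 29*R) (b(R) = √(R + (26*(-3) + 28*R)) = √(R + (-78 + 28*R)) = √(-78 + 29*R))
√(b(859) + 1/(N + a)) = √(√(-78 + 29*859) + 1/(270206 - 3860741)) = √(√(-78 + 24911) + 1/(-3590535)) = √(√24833 - 1/3590535) = √(-1/3590535 + √24833)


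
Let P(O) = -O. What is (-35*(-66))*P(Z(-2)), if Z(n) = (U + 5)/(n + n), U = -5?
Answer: 0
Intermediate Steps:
Z(n) = 0 (Z(n) = (-5 + 5)/(n + n) = 0/((2*n)) = 0*(1/(2*n)) = 0)
(-35*(-66))*P(Z(-2)) = (-35*(-66))*(-1*0) = 2310*0 = 0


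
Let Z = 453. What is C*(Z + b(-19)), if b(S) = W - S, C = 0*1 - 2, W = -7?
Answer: -930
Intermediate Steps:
C = -2 (C = 0 - 2 = -2)
b(S) = -7 - S
C*(Z + b(-19)) = -2*(453 + (-7 - 1*(-19))) = -2*(453 + (-7 + 19)) = -2*(453 + 12) = -2*465 = -930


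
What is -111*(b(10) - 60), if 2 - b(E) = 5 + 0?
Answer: 6993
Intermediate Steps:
b(E) = -3 (b(E) = 2 - (5 + 0) = 2 - 1*5 = 2 - 5 = -3)
-111*(b(10) - 60) = -111*(-3 - 60) = -111*(-63) = 6993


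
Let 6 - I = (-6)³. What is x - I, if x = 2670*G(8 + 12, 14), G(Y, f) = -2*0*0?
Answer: -222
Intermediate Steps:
G(Y, f) = 0 (G(Y, f) = 0*0 = 0)
x = 0 (x = 2670*0 = 0)
I = 222 (I = 6 - 1*(-6)³ = 6 - 1*(-216) = 6 + 216 = 222)
x - I = 0 - 1*222 = 0 - 222 = -222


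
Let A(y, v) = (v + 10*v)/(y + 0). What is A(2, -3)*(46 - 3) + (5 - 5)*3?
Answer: -1419/2 ≈ -709.50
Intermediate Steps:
A(y, v) = 11*v/y (A(y, v) = (11*v)/y = 11*v/y)
A(2, -3)*(46 - 3) + (5 - 5)*3 = (11*(-3)/2)*(46 - 3) + (5 - 5)*3 = (11*(-3)*(½))*43 + 0*3 = -33/2*43 + 0 = -1419/2 + 0 = -1419/2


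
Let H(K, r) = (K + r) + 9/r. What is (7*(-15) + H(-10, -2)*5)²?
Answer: 140625/4 ≈ 35156.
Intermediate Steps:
H(K, r) = K + r + 9/r
(7*(-15) + H(-10, -2)*5)² = (7*(-15) + (-10 - 2 + 9/(-2))*5)² = (-105 + (-10 - 2 + 9*(-½))*5)² = (-105 + (-10 - 2 - 9/2)*5)² = (-105 - 33/2*5)² = (-105 - 165/2)² = (-375/2)² = 140625/4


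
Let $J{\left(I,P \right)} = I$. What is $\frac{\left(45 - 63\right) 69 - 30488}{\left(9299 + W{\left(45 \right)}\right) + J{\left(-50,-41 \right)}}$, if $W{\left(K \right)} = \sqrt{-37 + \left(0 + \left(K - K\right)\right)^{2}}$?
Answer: $- \frac{146735385}{42772019} + \frac{15865 i \sqrt{37}}{42772019} \approx -3.4306 + 0.0022562 i$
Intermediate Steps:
$W{\left(K \right)} = i \sqrt{37}$ ($W{\left(K \right)} = \sqrt{-37 + \left(0 + 0\right)^{2}} = \sqrt{-37 + 0^{2}} = \sqrt{-37 + 0} = \sqrt{-37} = i \sqrt{37}$)
$\frac{\left(45 - 63\right) 69 - 30488}{\left(9299 + W{\left(45 \right)}\right) + J{\left(-50,-41 \right)}} = \frac{\left(45 - 63\right) 69 - 30488}{\left(9299 + i \sqrt{37}\right) - 50} = \frac{\left(-18\right) 69 - 30488}{9249 + i \sqrt{37}} = \frac{-1242 - 30488}{9249 + i \sqrt{37}} = - \frac{31730}{9249 + i \sqrt{37}}$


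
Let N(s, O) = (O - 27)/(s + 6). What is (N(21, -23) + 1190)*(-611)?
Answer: -19600880/27 ≈ -7.2596e+5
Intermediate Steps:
N(s, O) = (-27 + O)/(6 + s)
(N(21, -23) + 1190)*(-611) = ((-27 - 23)/(6 + 21) + 1190)*(-611) = (-50/27 + 1190)*(-611) = (32080/27)*(-611) = -19600880/27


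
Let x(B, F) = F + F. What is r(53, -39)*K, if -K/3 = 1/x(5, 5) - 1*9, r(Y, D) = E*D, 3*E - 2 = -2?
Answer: 0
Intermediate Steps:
x(B, F) = 2*F
E = 0 (E = ⅔ + (⅓)*(-2) = ⅔ - ⅔ = 0)
r(Y, D) = 0 (r(Y, D) = 0*D = 0)
K = 267/10 (K = -3*(1/(2*5) - 1*9) = -3*(1/10 - 9) = -3*(1*(⅒) - 9) = -3*(⅒ - 9) = -3*(-89/10) = 267/10 ≈ 26.700)
r(53, -39)*K = 0*(267/10) = 0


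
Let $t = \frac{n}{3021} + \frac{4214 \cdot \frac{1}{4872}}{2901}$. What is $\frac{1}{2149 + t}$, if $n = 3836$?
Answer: $\frac{1016614836}{2185996461047} \approx 0.00046506$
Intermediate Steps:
$t = \frac{1291178483}{1016614836}$ ($t = \frac{3836}{3021} + \frac{4214 \cdot \frac{1}{4872}}{2901} = 3836 \cdot \frac{1}{3021} + 4214 \cdot \frac{1}{4872} \cdot \frac{1}{2901} = \frac{3836}{3021} + \frac{301}{348} \cdot \frac{1}{2901} = \frac{3836}{3021} + \frac{301}{1009548} = \frac{1291178483}{1016614836} \approx 1.2701$)
$\frac{1}{2149 + t} = \frac{1}{2149 + \frac{1291178483}{1016614836}} = \frac{1}{\frac{2185996461047}{1016614836}} = \frac{1016614836}{2185996461047}$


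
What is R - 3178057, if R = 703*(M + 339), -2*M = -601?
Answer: -5456977/2 ≈ -2.7285e+6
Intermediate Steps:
M = 601/2 (M = -½*(-601) = 601/2 ≈ 300.50)
R = 899137/2 (R = 703*(601/2 + 339) = 703*(1279/2) = 899137/2 ≈ 4.4957e+5)
R - 3178057 = 899137/2 - 3178057 = -5456977/2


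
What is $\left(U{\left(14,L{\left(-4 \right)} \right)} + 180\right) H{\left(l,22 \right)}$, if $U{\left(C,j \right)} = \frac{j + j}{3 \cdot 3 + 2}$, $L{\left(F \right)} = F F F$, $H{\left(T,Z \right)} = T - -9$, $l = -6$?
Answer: $\frac{5556}{11} \approx 505.09$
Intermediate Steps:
$H{\left(T,Z \right)} = 9 + T$ ($H{\left(T,Z \right)} = T + 9 = 9 + T$)
$L{\left(F \right)} = F^{3}$ ($L{\left(F \right)} = F^{2} F = F^{3}$)
$U{\left(C,j \right)} = \frac{2 j}{11}$ ($U{\left(C,j \right)} = \frac{2 j}{9 + 2} = \frac{2 j}{11}$)
$\left(U{\left(14,L{\left(-4 \right)} \right)} + 180\right) H{\left(l,22 \right)} = \left(\frac{2 \left(-4\right)^{3}}{11} + 180\right) \left(9 - 6\right) = \left(\frac{2}{11} \left(-64\right) + 180\right) 3 = \left(- \frac{128}{11} + 180\right) 3 = \frac{1852}{11} \cdot 3 = \frac{5556}{11}$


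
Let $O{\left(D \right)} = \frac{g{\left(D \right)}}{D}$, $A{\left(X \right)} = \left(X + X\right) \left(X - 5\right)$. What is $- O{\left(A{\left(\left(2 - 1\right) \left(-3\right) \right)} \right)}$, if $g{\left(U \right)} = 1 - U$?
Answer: $\frac{47}{48} \approx 0.97917$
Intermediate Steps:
$A{\left(X \right)} = 2 X \left(-5 + X\right)$
$O{\left(D \right)} = \frac{1 - D}{D}$
$- O{\left(A{\left(\left(2 - 1\right) \left(-3\right) \right)} \right)} = - \frac{1 - 2 \left(2 - 1\right) \left(-3\right) \left(-5 + \left(2 - 1\right) \left(-3\right)\right)}{2 \left(2 - 1\right) \left(-3\right) \left(-5 + \left(2 - 1\right) \left(-3\right)\right)} = - \frac{1 - 2 \cdot 1 \left(-3\right) \left(-5 + 1 \left(-3\right)\right)}{2 \cdot 1 \left(-3\right) \left(-5 + 1 \left(-3\right)\right)} = - \frac{1 - 2 \left(-3\right) \left(-5 - 3\right)}{2 \left(-3\right) \left(-5 - 3\right)} = - \frac{1 - 2 \left(-3\right) \left(-8\right)}{2 \left(-3\right) \left(-8\right)} = - \frac{1 - 48}{48} = - \frac{-47}{48} = \left(-1\right) \left(- \frac{47}{48}\right) = \frac{47}{48}$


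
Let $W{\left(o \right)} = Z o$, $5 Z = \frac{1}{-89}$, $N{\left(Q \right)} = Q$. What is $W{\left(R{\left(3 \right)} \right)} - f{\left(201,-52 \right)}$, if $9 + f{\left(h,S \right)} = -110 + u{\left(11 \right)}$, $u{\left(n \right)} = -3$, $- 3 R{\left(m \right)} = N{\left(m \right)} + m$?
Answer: $\frac{54292}{445} \approx 122.0$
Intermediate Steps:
$R{\left(m \right)} = - \frac{2 m}{3}$ ($R{\left(m \right)} = - \frac{m + m}{3} = - \frac{2 m}{3}$)
$Z = - \frac{1}{445}$ ($Z = \frac{1}{5 \left(-89\right)} = \frac{1}{5} \left(- \frac{1}{89}\right) = - \frac{1}{445} \approx -0.0022472$)
$f{\left(h,S \right)} = -122$ ($f{\left(h,S \right)} = -9 - 113 = -122$)
$W{\left(o \right)} = - \frac{o}{445}$
$W{\left(R{\left(3 \right)} \right)} - f{\left(201,-52 \right)} = - \frac{\left(- \frac{2}{3}\right) 3}{445} - -122 = \left(- \frac{1}{445}\right) \left(-2\right) + 122 = \frac{2}{445} + 122 = \frac{54292}{445}$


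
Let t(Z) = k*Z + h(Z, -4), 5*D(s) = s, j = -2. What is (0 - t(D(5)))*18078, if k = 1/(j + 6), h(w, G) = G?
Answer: 135585/2 ≈ 67793.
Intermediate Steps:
D(s) = s/5
k = 1/4 (k = 1/(-2 + 6) = 1/4 ≈ 0.25000)
t(Z) = -4 + Z/4 (t(Z) = Z/4 - 4 = -4 + Z/4)
(0 - t(D(5)))*18078 = (0 - (-4 + ((1/5)*5)/4))*18078 = (0 - (-4 + (1/4)*1))*18078 = (0 - (-4 + 1/4))*18078 = (0 - 1*(-15/4))*18078 = (0 + 15/4)*18078 = (15/4)*18078 = 135585/2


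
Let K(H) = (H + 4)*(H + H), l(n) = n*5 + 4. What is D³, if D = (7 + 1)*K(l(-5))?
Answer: 186365104128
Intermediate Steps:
l(n) = 4 + 5*n (l(n) = 5*n + 4 = 4 + 5*n)
K(H) = 2*H*(4 + H) (K(H) = (4 + H)*(2*H) = 2*H*(4 + H))
D = 5712 (D = (7 + 1)*(2*(4 + 5*(-5))*(4 + (4 + 5*(-5)))) = 8*(2*(4 - 25)*(4 + (4 - 25))) = 8*(2*(-21)*(4 - 21)) = 8*(2*(-21)*(-17)) = 8*714 = 5712)
D³ = 5712³ = 186365104128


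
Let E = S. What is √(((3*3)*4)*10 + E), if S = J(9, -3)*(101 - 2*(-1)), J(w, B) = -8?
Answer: 4*I*√29 ≈ 21.541*I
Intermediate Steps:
S = -824 (S = -8*(101 - 2*(-1)) = -8*(101 + 2) = -8*103 = -824)
E = -824
√(((3*3)*4)*10 + E) = √(((3*3)*4)*10 - 824) = √((9*4)*10 - 824) = √(36*10 - 824) = √(360 - 824) = √(-464) = 4*I*√29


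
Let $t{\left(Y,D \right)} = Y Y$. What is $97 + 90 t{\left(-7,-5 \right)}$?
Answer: $4507$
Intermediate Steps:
$t{\left(Y,D \right)} = Y^{2}$
$97 + 90 t{\left(-7,-5 \right)} = 97 + 90 \left(-7\right)^{2} = 97 + 90 \cdot 49 = 97 + 4410 = 4507$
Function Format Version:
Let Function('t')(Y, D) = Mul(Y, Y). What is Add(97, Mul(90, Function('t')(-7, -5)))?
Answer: 4507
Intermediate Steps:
Function('t')(Y, D) = Pow(Y, 2)
Add(97, Mul(90, Function('t')(-7, -5))) = Add(97, Mul(90, Pow(-7, 2))) = Add(97, Mul(90, 49)) = Add(97, 4410) = 4507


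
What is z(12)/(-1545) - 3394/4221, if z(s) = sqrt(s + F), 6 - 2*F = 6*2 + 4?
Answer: -3394/4221 - sqrt(7)/1545 ≈ -0.80579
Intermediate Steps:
F = -5 (F = 3 - (6*2 + 4)/2 = 3 - (12 + 4)/2 = 3 - 1/2*16 = 3 - 8 = -5)
z(s) = sqrt(-5 + s) (z(s) = sqrt(s - 5) = sqrt(-5 + s))
z(12)/(-1545) - 3394/4221 = sqrt(-5 + 12)/(-1545) - 3394/4221 = sqrt(7)*(-1/1545) - 3394*1/4221 = -sqrt(7)/1545 - 3394/4221 = -3394/4221 - sqrt(7)/1545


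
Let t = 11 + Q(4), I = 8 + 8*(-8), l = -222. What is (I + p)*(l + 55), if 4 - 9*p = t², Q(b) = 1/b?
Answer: 1674175/144 ≈ 11626.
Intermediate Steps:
I = -56 (I = 8 - 64 = -56)
t = 45/4 (t = 11 + 1/4 = 11 + ¼ = 45/4 ≈ 11.250)
p = -1961/144 (p = 4/9 - (45/4)²/9 = 4/9 - ⅑*2025/16 = 4/9 - 225/16 = -1961/144 ≈ -13.618)
(I + p)*(l + 55) = (-56 - 1961/144)*(-222 + 55) = -10025/144*(-167) = 1674175/144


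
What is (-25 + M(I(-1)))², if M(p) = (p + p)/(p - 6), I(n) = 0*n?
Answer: 625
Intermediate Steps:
I(n) = 0
M(p) = 2*p/(-6 + p) (M(p) = (2*p)/(-6 + p) = 2*p/(-6 + p))
(-25 + M(I(-1)))² = (-25 + 2*0/(-6 + 0))² = (-25 + 2*0/(-6))² = (-25 + 2*0*(-⅙))² = (-25 + 0)² = (-25)² = 625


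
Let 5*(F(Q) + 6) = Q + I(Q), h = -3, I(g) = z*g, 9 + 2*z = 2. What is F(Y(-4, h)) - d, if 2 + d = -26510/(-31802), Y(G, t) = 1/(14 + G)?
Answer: -1553081/318020 ≈ -4.8836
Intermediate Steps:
z = -7/2 (z = -9/2 + (½)*2 = -9/2 + 1 = -7/2 ≈ -3.5000)
I(g) = -7*g/2
d = -18547/15901 (d = -2 - 26510/(-31802) = -2 - 26510*(-1/31802) = -2 + 13255/15901 = -18547/15901 ≈ -1.1664)
F(Q) = -6 - Q/2 (F(Q) = -6 + (Q - 7*Q/2)/5 = -6 + (-5*Q/2)/5 = -6 - Q/2)
F(Y(-4, h)) - d = (-6 - 1/(2*(14 - 4))) - 1*(-18547/15901) = (-6 - ½/10) + 18547/15901 = (-6 - ½*⅒) + 18547/15901 = (-6 - 1/20) + 18547/15901 = -121/20 + 18547/15901 = -1553081/318020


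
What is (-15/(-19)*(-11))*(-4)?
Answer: 660/19 ≈ 34.737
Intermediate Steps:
(-15/(-19)*(-11))*(-4) = (-15*(-1/19)*(-11))*(-4) = ((15/19)*(-11))*(-4) = -165/19*(-4) = 660/19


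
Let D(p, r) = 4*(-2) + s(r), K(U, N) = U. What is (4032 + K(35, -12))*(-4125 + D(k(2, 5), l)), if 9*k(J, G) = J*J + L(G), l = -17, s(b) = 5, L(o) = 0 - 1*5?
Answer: -16788576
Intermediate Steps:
L(o) = -5 (L(o) = 0 - 5 = -5)
k(J, G) = -5/9 + J**2/9 (k(J, G) = (J*J - 5)/9 = (J**2 - 5)/9 = (-5 + J**2)/9 = -5/9 + J**2/9)
D(p, r) = -3 (D(p, r) = 4*(-2) + 5 = -8 + 5 = -3)
(4032 + K(35, -12))*(-4125 + D(k(2, 5), l)) = (4032 + 35)*(-4125 - 3) = 4067*(-4128) = -16788576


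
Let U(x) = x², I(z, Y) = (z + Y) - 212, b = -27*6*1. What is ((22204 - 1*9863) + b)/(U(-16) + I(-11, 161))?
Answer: 12179/194 ≈ 62.778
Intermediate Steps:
b = -162 (b = -162*1 = -162)
I(z, Y) = -212 + Y + z (I(z, Y) = (Y + z) - 212 = -212 + Y + z)
((22204 - 1*9863) + b)/(U(-16) + I(-11, 161)) = ((22204 - 1*9863) - 162)/((-16)² + (-212 + 161 - 11)) = ((22204 - 9863) - 162)/(256 - 62) = (12341 - 162)/194 = 12179*(1/194) = 12179/194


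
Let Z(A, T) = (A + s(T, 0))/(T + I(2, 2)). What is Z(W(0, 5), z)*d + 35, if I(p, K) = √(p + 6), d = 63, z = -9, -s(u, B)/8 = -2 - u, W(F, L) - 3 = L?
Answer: 29771/73 + 6048*√2/73 ≈ 524.99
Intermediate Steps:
W(F, L) = 3 + L
s(u, B) = 16 + 8*u (s(u, B) = -8*(-2 - u) = 16 + 8*u)
I(p, K) = √(6 + p)
Z(A, T) = (16 + A + 8*T)/(T + 2*√2) (Z(A, T) = (A + (16 + 8*T))/(T + √(6 + 2)) = (16 + A + 8*T)/(T + √8) = (16 + A + 8*T)/(T + 2*√2))
Z(W(0, 5), z)*d + 35 = ((16 + (3 + 5) + 8*(-9))/(-9 + 2*√2))*63 + 35 = ((16 + 8 - 72)/(-9 + 2*√2))*63 + 35 = (-48/(-9 + 2*√2))*63 + 35 = -48/(-9 + 2*√2)*63 + 35 = -3024/(-9 + 2*√2) + 35 = 35 - 3024/(-9 + 2*√2)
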